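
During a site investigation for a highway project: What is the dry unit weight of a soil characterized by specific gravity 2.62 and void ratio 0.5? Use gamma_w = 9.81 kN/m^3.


Using gamma_d = Gs * gamma_w / (1 + e)
gamma_d = 2.62 * 9.81 / (1 + 0.5)
gamma_d = 2.62 * 9.81 / 1.5
gamma_d = 17.135 kN/m^3


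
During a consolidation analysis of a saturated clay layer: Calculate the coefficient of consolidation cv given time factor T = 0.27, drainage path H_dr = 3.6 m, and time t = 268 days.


Result: 0.01306 m^2/day

Derivation:
Using cv = T * H_dr^2 / t
H_dr^2 = 3.6^2 = 12.96
cv = 0.27 * 12.96 / 268
cv = 0.01306 m^2/day


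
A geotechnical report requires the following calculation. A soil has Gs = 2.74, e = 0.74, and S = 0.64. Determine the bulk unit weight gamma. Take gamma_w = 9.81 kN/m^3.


Using gamma = gamma_w * (Gs + S*e) / (1 + e)
Numerator: Gs + S*e = 2.74 + 0.64*0.74 = 3.2136
Denominator: 1 + e = 1 + 0.74 = 1.74
gamma = 9.81 * 3.2136 / 1.74
gamma = 18.118 kN/m^3


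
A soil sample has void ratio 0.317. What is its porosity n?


Using the relation n = e / (1 + e)
n = 0.317 / (1 + 0.317)
n = 0.317 / 1.317
n = 0.2407


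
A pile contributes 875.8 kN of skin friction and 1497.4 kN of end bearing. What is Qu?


Result: 2373.2 kN

Derivation:
Using Qu = Qf + Qb
Qu = 875.8 + 1497.4
Qu = 2373.2 kN


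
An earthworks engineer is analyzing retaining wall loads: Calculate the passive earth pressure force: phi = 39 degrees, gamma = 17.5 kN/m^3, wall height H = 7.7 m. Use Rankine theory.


Compute passive earth pressure coefficient:
Kp = tan^2(45 + phi/2) = tan^2(64.5) = 4.395495
Compute passive force:
Pp = 0.5 * Kp * gamma * H^2
Pp = 0.5 * 4.395495 * 17.5 * 7.7^2
Pp = 2280.33 kN/m


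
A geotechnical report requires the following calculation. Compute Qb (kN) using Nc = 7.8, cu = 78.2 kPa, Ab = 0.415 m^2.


Result: 253.13 kN

Derivation:
Using Qb = Nc * cu * Ab
Qb = 7.8 * 78.2 * 0.415
Qb = 253.13 kN


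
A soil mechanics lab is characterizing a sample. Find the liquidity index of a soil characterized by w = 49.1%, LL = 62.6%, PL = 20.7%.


First compute the plasticity index:
PI = LL - PL = 62.6 - 20.7 = 41.9
Then compute the liquidity index:
LI = (w - PL) / PI
LI = (49.1 - 20.7) / 41.9
LI = 0.678


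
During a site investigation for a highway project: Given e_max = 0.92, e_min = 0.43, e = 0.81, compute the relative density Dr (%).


Using Dr = (e_max - e) / (e_max - e_min) * 100
e_max - e = 0.92 - 0.81 = 0.11
e_max - e_min = 0.92 - 0.43 = 0.49
Dr = 0.11 / 0.49 * 100
Dr = 22.45 %


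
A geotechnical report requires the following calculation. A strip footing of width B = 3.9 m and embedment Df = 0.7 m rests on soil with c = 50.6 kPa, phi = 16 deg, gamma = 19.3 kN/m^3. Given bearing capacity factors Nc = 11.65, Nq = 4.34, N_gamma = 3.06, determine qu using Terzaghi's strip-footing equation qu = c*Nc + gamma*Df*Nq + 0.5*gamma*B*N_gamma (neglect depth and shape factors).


Compute qu = c*Nc + gamma*Df*Nq + 0.5*gamma*B*N_gamma
Term 1: 50.6 * 11.65 = 589.49
Term 2: 19.3 * 0.7 * 4.34 = 58.6334
Term 3: 0.5 * 19.3 * 3.9 * 3.06 = 115.1631
qu = 589.49 + 58.6334 + 115.1631
qu = 763.29 kPa


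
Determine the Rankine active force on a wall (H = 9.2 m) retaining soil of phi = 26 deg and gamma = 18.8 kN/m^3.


Compute active earth pressure coefficient:
Ka = tan^2(45 - phi/2) = tan^2(32.0) = 0.390462
Compute active force:
Pa = 0.5 * Ka * gamma * H^2
Pa = 0.5 * 0.390462 * 18.8 * 9.2^2
Pa = 310.66 kN/m


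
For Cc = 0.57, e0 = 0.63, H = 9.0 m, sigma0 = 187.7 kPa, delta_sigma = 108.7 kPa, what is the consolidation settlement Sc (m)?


Result: 0.6245 m

Derivation:
Using Sc = Cc * H / (1 + e0) * log10((sigma0 + delta_sigma) / sigma0)
Stress ratio = (187.7 + 108.7) / 187.7 = 1.57912
log10(1.57912) = 0.198414
Cc * H / (1 + e0) = 0.57 * 9.0 / (1 + 0.63) = 3.14724
Sc = 3.14724 * 0.198414
Sc = 0.6245 m


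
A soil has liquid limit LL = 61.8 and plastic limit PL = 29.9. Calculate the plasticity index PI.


Result: 31.9

Derivation:
Using PI = LL - PL
PI = 61.8 - 29.9
PI = 31.9


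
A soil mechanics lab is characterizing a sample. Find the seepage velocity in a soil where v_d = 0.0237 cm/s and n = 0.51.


Result: 0.04647 cm/s

Derivation:
Using v_s = v_d / n
v_s = 0.0237 / 0.51
v_s = 0.04647 cm/s


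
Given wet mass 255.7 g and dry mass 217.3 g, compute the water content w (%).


Result: 17.67 %

Derivation:
Using w = (m_wet - m_dry) / m_dry * 100
m_wet - m_dry = 255.7 - 217.3 = 38.4 g
w = 38.4 / 217.3 * 100
w = 17.67 %


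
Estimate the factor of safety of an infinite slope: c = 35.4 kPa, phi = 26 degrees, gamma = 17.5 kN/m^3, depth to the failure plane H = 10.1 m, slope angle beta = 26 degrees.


Result: 1.508

Derivation:
Using Fs = c / (gamma*H*sin(beta)*cos(beta)) + tan(phi)/tan(beta)
Cohesion contribution = 35.4 / (17.5*10.1*sin(26)*cos(26))
Cohesion contribution = 0.508325
Friction contribution = tan(26)/tan(26) = 1
Fs = 0.508325 + 1
Fs = 1.508


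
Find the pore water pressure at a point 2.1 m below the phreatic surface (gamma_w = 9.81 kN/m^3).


Result: 20.6 kPa

Derivation:
Using u = gamma_w * h_w
u = 9.81 * 2.1
u = 20.6 kPa


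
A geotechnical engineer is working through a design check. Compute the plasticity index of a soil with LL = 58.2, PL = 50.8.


Using PI = LL - PL
PI = 58.2 - 50.8
PI = 7.4


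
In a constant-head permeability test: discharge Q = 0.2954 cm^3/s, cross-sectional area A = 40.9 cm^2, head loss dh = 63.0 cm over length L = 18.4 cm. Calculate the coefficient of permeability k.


Result: 0.002109 cm/s

Derivation:
Compute hydraulic gradient:
i = dh / L = 63.0 / 18.4 = 3.42391
Then apply Darcy's law:
k = Q / (A * i)
k = 0.2954 / (40.9 * 3.42391)
k = 0.2954 / 140.038
k = 0.002109 cm/s


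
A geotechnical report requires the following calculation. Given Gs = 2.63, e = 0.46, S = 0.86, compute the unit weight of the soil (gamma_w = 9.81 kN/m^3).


Using gamma = gamma_w * (Gs + S*e) / (1 + e)
Numerator: Gs + S*e = 2.63 + 0.86*0.46 = 3.0256
Denominator: 1 + e = 1 + 0.46 = 1.46
gamma = 9.81 * 3.0256 / 1.46
gamma = 20.33 kN/m^3


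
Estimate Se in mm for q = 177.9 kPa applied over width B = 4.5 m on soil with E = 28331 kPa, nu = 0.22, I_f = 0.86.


Result: 23.125 mm

Derivation:
Using Se = q * B * (1 - nu^2) * I_f / E
1 - nu^2 = 1 - 0.22^2 = 0.9516
Se = 177.9 * 4.5 * 0.9516 * 0.86 / 28331
Se = 0.023125 m
Convert to mm: Se = 0.023125 * 1000 = 23.125 mm


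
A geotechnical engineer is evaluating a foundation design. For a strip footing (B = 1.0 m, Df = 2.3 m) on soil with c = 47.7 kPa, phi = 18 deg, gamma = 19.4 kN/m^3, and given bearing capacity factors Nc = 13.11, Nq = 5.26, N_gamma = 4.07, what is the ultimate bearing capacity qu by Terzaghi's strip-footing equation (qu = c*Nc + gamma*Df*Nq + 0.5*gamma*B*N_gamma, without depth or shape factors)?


Compute qu = c*Nc + gamma*Df*Nq + 0.5*gamma*B*N_gamma
Term 1: 47.7 * 13.11 = 625.347
Term 2: 19.4 * 2.3 * 5.26 = 234.7012
Term 3: 0.5 * 19.4 * 1.0 * 4.07 = 39.479
qu = 625.347 + 234.7012 + 39.479
qu = 899.53 kPa


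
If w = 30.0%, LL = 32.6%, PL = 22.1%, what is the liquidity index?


Result: 0.752

Derivation:
First compute the plasticity index:
PI = LL - PL = 32.6 - 22.1 = 10.5
Then compute the liquidity index:
LI = (w - PL) / PI
LI = (30.0 - 22.1) / 10.5
LI = 0.752


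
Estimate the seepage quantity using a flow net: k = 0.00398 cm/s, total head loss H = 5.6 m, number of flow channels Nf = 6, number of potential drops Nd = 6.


Convert k to m/s for unit consistency with H:
k = 0.00398 cm/s = 0.00398 / 100 m/s = 3.98e-05 m/s
Using q = k * H * Nf / Nd
Nf / Nd = 6 / 6 = 1.0
q = 3.98e-05 * 5.6 * 1.0
q = 0.0002229 m^3/s per m


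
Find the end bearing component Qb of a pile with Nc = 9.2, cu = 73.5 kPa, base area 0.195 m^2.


Using Qb = Nc * cu * Ab
Qb = 9.2 * 73.5 * 0.195
Qb = 131.86 kN


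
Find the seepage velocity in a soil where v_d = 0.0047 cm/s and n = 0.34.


Result: 0.01382 cm/s

Derivation:
Using v_s = v_d / n
v_s = 0.0047 / 0.34
v_s = 0.01382 cm/s


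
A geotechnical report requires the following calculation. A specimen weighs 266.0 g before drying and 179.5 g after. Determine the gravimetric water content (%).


Using w = (m_wet - m_dry) / m_dry * 100
m_wet - m_dry = 266.0 - 179.5 = 86.5 g
w = 86.5 / 179.5 * 100
w = 48.19 %


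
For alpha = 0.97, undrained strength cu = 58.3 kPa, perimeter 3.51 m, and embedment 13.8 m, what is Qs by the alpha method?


Result: 2739.22 kN

Derivation:
Using Qs = alpha * cu * perimeter * L
Qs = 0.97 * 58.3 * 3.51 * 13.8
Qs = 2739.22 kN


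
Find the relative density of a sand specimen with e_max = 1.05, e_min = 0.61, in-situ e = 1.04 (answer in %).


Using Dr = (e_max - e) / (e_max - e_min) * 100
e_max - e = 1.05 - 1.04 = 0.01
e_max - e_min = 1.05 - 0.61 = 0.44
Dr = 0.01 / 0.44 * 100
Dr = 2.27 %


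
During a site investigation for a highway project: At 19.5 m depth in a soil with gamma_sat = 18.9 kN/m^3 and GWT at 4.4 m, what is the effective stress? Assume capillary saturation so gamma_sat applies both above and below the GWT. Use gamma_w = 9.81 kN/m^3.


Total stress = gamma_sat * depth
sigma = 18.9 * 19.5 = 368.55 kPa
Pore water pressure u = gamma_w * (depth - d_wt)
u = 9.81 * (19.5 - 4.4) = 148.131 kPa
Effective stress = sigma - u
sigma' = 368.55 - 148.131 = 220.42 kPa


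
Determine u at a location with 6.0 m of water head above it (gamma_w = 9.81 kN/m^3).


Using u = gamma_w * h_w
u = 9.81 * 6.0
u = 58.86 kPa


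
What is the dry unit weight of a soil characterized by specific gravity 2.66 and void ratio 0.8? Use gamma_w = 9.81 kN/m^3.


Result: 14.497 kN/m^3

Derivation:
Using gamma_d = Gs * gamma_w / (1 + e)
gamma_d = 2.66 * 9.81 / (1 + 0.8)
gamma_d = 2.66 * 9.81 / 1.8
gamma_d = 14.497 kN/m^3


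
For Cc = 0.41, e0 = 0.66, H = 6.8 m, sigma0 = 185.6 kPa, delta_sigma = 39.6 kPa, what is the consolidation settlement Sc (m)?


Using Sc = Cc * H / (1 + e0) * log10((sigma0 + delta_sigma) / sigma0)
Stress ratio = (185.6 + 39.6) / 185.6 = 1.21336
log10(1.21336) = 0.0839904
Cc * H / (1 + e0) = 0.41 * 6.8 / (1 + 0.66) = 1.67952
Sc = 1.67952 * 0.0839904
Sc = 0.1411 m


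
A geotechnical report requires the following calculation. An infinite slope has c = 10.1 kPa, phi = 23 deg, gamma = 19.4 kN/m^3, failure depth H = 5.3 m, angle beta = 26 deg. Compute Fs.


Using Fs = c / (gamma*H*sin(beta)*cos(beta)) + tan(phi)/tan(beta)
Cohesion contribution = 10.1 / (19.4*5.3*sin(26)*cos(26))
Cohesion contribution = 0.249311
Friction contribution = tan(23)/tan(26) = 0.870302
Fs = 0.249311 + 0.870302
Fs = 1.12


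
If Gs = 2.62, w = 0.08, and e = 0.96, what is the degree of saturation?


Using S = Gs * w / e
S = 2.62 * 0.08 / 0.96
S = 0.2183


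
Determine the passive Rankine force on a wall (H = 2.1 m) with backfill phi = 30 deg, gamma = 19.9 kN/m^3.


Compute passive earth pressure coefficient:
Kp = tan^2(45 + phi/2) = tan^2(60.0) = 3
Compute passive force:
Pp = 0.5 * Kp * gamma * H^2
Pp = 0.5 * 3 * 19.9 * 2.1^2
Pp = 131.64 kN/m


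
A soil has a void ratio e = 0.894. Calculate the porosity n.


Result: 0.472

Derivation:
Using the relation n = e / (1 + e)
n = 0.894 / (1 + 0.894)
n = 0.894 / 1.894
n = 0.472


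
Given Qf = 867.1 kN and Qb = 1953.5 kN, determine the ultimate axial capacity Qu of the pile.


Using Qu = Qf + Qb
Qu = 867.1 + 1953.5
Qu = 2820.6 kN


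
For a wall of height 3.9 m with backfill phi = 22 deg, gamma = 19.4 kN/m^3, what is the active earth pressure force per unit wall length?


Compute active earth pressure coefficient:
Ka = tan^2(45 - phi/2) = tan^2(34.0) = 0.454962
Compute active force:
Pa = 0.5 * Ka * gamma * H^2
Pa = 0.5 * 0.454962 * 19.4 * 3.9^2
Pa = 67.12 kN/m


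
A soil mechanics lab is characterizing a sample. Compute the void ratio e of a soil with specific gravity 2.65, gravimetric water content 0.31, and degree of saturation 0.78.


Using the relation e = Gs * w / S
e = 2.65 * 0.31 / 0.78
e = 1.0532


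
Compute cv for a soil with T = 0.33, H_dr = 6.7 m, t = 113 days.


Result: 0.13109 m^2/day

Derivation:
Using cv = T * H_dr^2 / t
H_dr^2 = 6.7^2 = 44.89
cv = 0.33 * 44.89 / 113
cv = 0.13109 m^2/day


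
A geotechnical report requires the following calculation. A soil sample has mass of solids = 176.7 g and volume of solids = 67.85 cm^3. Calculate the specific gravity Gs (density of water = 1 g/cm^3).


Result: 2.604

Derivation:
Using Gs = m_s / (V_s * rho_w)
Since rho_w = 1 g/cm^3:
Gs = 176.7 / 67.85
Gs = 2.604


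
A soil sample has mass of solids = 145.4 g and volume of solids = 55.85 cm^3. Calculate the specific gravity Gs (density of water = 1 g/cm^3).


Result: 2.603

Derivation:
Using Gs = m_s / (V_s * rho_w)
Since rho_w = 1 g/cm^3:
Gs = 145.4 / 55.85
Gs = 2.603


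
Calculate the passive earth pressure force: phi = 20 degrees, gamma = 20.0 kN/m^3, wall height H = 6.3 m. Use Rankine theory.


Compute passive earth pressure coefficient:
Kp = tan^2(45 + phi/2) = tan^2(55.0) = 2.039607
Compute passive force:
Pp = 0.5 * Kp * gamma * H^2
Pp = 0.5 * 2.039607 * 20.0 * 6.3^2
Pp = 809.52 kN/m


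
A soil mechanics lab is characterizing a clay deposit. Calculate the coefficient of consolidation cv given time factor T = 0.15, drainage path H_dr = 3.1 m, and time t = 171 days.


Using cv = T * H_dr^2 / t
H_dr^2 = 3.1^2 = 9.61
cv = 0.15 * 9.61 / 171
cv = 0.00843 m^2/day


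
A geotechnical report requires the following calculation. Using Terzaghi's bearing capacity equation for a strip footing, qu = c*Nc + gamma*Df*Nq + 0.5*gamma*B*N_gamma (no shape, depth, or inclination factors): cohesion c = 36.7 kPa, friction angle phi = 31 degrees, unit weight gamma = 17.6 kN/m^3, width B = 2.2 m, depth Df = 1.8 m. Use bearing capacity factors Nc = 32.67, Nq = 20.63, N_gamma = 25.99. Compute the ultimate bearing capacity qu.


Compute qu = c*Nc + gamma*Df*Nq + 0.5*gamma*B*N_gamma
Term 1: 36.7 * 32.67 = 1198.989
Term 2: 17.6 * 1.8 * 20.63 = 653.5584
Term 3: 0.5 * 17.6 * 2.2 * 25.99 = 503.1664
qu = 1198.989 + 653.5584 + 503.1664
qu = 2355.71 kPa


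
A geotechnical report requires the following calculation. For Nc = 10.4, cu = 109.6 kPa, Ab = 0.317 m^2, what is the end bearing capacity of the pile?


Result: 361.33 kN

Derivation:
Using Qb = Nc * cu * Ab
Qb = 10.4 * 109.6 * 0.317
Qb = 361.33 kN


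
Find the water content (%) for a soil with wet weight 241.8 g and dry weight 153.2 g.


Result: 57.83 %

Derivation:
Using w = (m_wet - m_dry) / m_dry * 100
m_wet - m_dry = 241.8 - 153.2 = 88.6 g
w = 88.6 / 153.2 * 100
w = 57.83 %


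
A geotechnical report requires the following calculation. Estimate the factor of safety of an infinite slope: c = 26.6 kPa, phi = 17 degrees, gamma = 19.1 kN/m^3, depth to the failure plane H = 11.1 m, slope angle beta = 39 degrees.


Using Fs = c / (gamma*H*sin(beta)*cos(beta)) + tan(phi)/tan(beta)
Cohesion contribution = 26.6 / (19.1*11.1*sin(39)*cos(39))
Cohesion contribution = 0.256538
Friction contribution = tan(17)/tan(39) = 0.377546
Fs = 0.256538 + 0.377546
Fs = 0.634


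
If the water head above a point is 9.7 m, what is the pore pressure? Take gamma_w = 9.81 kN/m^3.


Using u = gamma_w * h_w
u = 9.81 * 9.7
u = 95.16 kPa


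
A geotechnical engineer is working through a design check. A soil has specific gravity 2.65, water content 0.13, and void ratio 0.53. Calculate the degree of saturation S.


Using S = Gs * w / e
S = 2.65 * 0.13 / 0.53
S = 0.65


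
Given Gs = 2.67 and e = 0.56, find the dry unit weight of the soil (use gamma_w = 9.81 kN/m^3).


Using gamma_d = Gs * gamma_w / (1 + e)
gamma_d = 2.67 * 9.81 / (1 + 0.56)
gamma_d = 2.67 * 9.81 / 1.56
gamma_d = 16.79 kN/m^3


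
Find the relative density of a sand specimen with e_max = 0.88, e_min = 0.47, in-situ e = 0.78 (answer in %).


Result: 24.39 %

Derivation:
Using Dr = (e_max - e) / (e_max - e_min) * 100
e_max - e = 0.88 - 0.78 = 0.1
e_max - e_min = 0.88 - 0.47 = 0.41
Dr = 0.1 / 0.41 * 100
Dr = 24.39 %


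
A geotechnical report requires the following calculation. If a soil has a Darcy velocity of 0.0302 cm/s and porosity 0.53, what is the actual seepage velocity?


Using v_s = v_d / n
v_s = 0.0302 / 0.53
v_s = 0.05698 cm/s


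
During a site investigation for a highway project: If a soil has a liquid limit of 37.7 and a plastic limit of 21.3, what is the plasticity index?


Result: 16.4

Derivation:
Using PI = LL - PL
PI = 37.7 - 21.3
PI = 16.4


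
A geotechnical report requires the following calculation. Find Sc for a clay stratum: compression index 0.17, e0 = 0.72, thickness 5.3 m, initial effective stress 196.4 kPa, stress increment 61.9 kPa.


Using Sc = Cc * H / (1 + e0) * log10((sigma0 + delta_sigma) / sigma0)
Stress ratio = (196.4 + 61.9) / 196.4 = 1.31517
log10(1.31517) = 0.118983
Cc * H / (1 + e0) = 0.17 * 5.3 / (1 + 0.72) = 0.523837
Sc = 0.523837 * 0.118983
Sc = 0.0623 m


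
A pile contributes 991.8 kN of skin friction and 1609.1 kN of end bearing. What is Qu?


Using Qu = Qf + Qb
Qu = 991.8 + 1609.1
Qu = 2600.9 kN


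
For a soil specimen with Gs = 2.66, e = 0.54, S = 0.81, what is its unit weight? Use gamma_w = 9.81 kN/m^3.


Using gamma = gamma_w * (Gs + S*e) / (1 + e)
Numerator: Gs + S*e = 2.66 + 0.81*0.54 = 3.0974
Denominator: 1 + e = 1 + 0.54 = 1.54
gamma = 9.81 * 3.0974 / 1.54
gamma = 19.731 kN/m^3


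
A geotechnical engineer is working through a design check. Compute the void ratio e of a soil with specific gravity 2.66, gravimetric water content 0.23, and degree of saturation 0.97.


Using the relation e = Gs * w / S
e = 2.66 * 0.23 / 0.97
e = 0.6307


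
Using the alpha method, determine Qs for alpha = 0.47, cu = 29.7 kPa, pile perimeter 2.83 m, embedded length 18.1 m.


Using Qs = alpha * cu * perimeter * L
Qs = 0.47 * 29.7 * 2.83 * 18.1
Qs = 715.02 kN


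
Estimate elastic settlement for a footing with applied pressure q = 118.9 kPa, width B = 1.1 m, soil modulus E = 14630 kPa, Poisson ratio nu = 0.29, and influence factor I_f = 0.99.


Result: 8.106 mm

Derivation:
Using Se = q * B * (1 - nu^2) * I_f / E
1 - nu^2 = 1 - 0.29^2 = 0.9159
Se = 118.9 * 1.1 * 0.9159 * 0.99 / 14630
Se = 0.008106 m
Convert to mm: Se = 0.008106 * 1000 = 8.106 mm


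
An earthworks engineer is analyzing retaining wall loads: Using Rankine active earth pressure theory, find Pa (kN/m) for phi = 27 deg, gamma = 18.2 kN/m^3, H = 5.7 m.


Compute active earth pressure coefficient:
Ka = tan^2(45 - phi/2) = tan^2(31.5) = 0.375525
Compute active force:
Pa = 0.5 * Ka * gamma * H^2
Pa = 0.5 * 0.375525 * 18.2 * 5.7^2
Pa = 111.03 kN/m


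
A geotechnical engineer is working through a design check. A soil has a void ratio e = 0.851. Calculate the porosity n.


Using the relation n = e / (1 + e)
n = 0.851 / (1 + 0.851)
n = 0.851 / 1.851
n = 0.4598


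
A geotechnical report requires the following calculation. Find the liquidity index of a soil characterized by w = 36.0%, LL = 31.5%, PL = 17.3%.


First compute the plasticity index:
PI = LL - PL = 31.5 - 17.3 = 14.2
Then compute the liquidity index:
LI = (w - PL) / PI
LI = (36.0 - 17.3) / 14.2
LI = 1.317


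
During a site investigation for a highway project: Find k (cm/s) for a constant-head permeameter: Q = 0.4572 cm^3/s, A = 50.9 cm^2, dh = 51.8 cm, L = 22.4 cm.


Compute hydraulic gradient:
i = dh / L = 51.8 / 22.4 = 2.3125
Then apply Darcy's law:
k = Q / (A * i)
k = 0.4572 / (50.9 * 2.3125)
k = 0.4572 / 117.706
k = 0.003884 cm/s


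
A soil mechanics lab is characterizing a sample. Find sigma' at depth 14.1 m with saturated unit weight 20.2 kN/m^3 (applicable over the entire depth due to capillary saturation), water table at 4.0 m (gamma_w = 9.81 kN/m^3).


Result: 185.74 kPa

Derivation:
Total stress = gamma_sat * depth
sigma = 20.2 * 14.1 = 284.82 kPa
Pore water pressure u = gamma_w * (depth - d_wt)
u = 9.81 * (14.1 - 4.0) = 99.081 kPa
Effective stress = sigma - u
sigma' = 284.82 - 99.081 = 185.74 kPa


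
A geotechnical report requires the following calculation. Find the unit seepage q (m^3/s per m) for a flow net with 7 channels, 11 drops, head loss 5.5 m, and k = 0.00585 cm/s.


Convert k to m/s for unit consistency with H:
k = 0.00585 cm/s = 0.00585 / 100 m/s = 5.85e-05 m/s
Using q = k * H * Nf / Nd
Nf / Nd = 7 / 11 = 0.6364
q = 5.85e-05 * 5.5 * 0.6364
q = 0.0002047 m^3/s per m


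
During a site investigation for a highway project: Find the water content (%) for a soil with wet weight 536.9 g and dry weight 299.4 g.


Using w = (m_wet - m_dry) / m_dry * 100
m_wet - m_dry = 536.9 - 299.4 = 237.5 g
w = 237.5 / 299.4 * 100
w = 79.33 %


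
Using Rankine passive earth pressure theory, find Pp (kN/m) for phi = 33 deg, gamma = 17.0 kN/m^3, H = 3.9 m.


Compute passive earth pressure coefficient:
Kp = tan^2(45 + phi/2) = tan^2(61.5) = 3.39212
Compute passive force:
Pp = 0.5 * Kp * gamma * H^2
Pp = 0.5 * 3.39212 * 17.0 * 3.9^2
Pp = 438.55 kN/m


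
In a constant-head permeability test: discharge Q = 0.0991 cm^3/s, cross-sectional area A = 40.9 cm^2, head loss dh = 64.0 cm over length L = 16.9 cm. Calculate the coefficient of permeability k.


Compute hydraulic gradient:
i = dh / L = 64.0 / 16.9 = 3.78698
Then apply Darcy's law:
k = Q / (A * i)
k = 0.0991 / (40.9 * 3.78698)
k = 0.0991 / 154.888
k = 0.00064 cm/s


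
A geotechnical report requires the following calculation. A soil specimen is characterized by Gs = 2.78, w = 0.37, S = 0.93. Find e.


Using the relation e = Gs * w / S
e = 2.78 * 0.37 / 0.93
e = 1.106


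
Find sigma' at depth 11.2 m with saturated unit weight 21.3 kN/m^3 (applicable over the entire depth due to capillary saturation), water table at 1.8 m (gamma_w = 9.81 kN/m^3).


Result: 146.35 kPa

Derivation:
Total stress = gamma_sat * depth
sigma = 21.3 * 11.2 = 238.56 kPa
Pore water pressure u = gamma_w * (depth - d_wt)
u = 9.81 * (11.2 - 1.8) = 92.214 kPa
Effective stress = sigma - u
sigma' = 238.56 - 92.214 = 146.35 kPa


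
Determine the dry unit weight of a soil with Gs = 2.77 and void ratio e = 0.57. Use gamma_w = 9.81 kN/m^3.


Using gamma_d = Gs * gamma_w / (1 + e)
gamma_d = 2.77 * 9.81 / (1 + 0.57)
gamma_d = 2.77 * 9.81 / 1.57
gamma_d = 17.308 kN/m^3


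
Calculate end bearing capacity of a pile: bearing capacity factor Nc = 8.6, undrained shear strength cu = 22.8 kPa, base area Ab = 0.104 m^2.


Using Qb = Nc * cu * Ab
Qb = 8.6 * 22.8 * 0.104
Qb = 20.39 kN


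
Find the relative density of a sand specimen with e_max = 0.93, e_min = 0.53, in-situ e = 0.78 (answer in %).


Using Dr = (e_max - e) / (e_max - e_min) * 100
e_max - e = 0.93 - 0.78 = 0.15
e_max - e_min = 0.93 - 0.53 = 0.4
Dr = 0.15 / 0.4 * 100
Dr = 37.5 %


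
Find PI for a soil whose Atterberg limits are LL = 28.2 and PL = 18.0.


Using PI = LL - PL
PI = 28.2 - 18.0
PI = 10.2


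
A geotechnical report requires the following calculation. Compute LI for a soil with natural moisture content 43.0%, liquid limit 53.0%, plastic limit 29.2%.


Result: 0.58

Derivation:
First compute the plasticity index:
PI = LL - PL = 53.0 - 29.2 = 23.8
Then compute the liquidity index:
LI = (w - PL) / PI
LI = (43.0 - 29.2) / 23.8
LI = 0.58


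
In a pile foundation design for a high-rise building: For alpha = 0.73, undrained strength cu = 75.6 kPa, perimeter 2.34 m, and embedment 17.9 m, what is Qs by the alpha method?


Result: 2311.6 kN

Derivation:
Using Qs = alpha * cu * perimeter * L
Qs = 0.73 * 75.6 * 2.34 * 17.9
Qs = 2311.6 kN


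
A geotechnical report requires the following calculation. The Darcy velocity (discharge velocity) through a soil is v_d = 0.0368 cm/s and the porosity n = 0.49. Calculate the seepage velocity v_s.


Result: 0.0751 cm/s

Derivation:
Using v_s = v_d / n
v_s = 0.0368 / 0.49
v_s = 0.0751 cm/s


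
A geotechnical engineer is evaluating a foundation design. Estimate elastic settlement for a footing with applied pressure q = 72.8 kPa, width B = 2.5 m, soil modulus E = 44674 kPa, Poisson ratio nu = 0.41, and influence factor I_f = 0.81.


Using Se = q * B * (1 - nu^2) * I_f / E
1 - nu^2 = 1 - 0.41^2 = 0.8319
Se = 72.8 * 2.5 * 0.8319 * 0.81 / 44674
Se = 0.002745 m
Convert to mm: Se = 0.002745 * 1000 = 2.745 mm


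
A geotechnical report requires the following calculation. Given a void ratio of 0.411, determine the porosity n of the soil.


Result: 0.2913

Derivation:
Using the relation n = e / (1 + e)
n = 0.411 / (1 + 0.411)
n = 0.411 / 1.411
n = 0.2913


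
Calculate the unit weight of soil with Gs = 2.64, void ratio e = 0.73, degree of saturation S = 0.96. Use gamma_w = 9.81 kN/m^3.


Result: 18.944 kN/m^3

Derivation:
Using gamma = gamma_w * (Gs + S*e) / (1 + e)
Numerator: Gs + S*e = 2.64 + 0.96*0.73 = 3.3408
Denominator: 1 + e = 1 + 0.73 = 1.73
gamma = 9.81 * 3.3408 / 1.73
gamma = 18.944 kN/m^3


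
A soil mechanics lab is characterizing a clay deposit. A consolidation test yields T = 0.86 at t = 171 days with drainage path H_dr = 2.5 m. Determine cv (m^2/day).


Result: 0.03143 m^2/day

Derivation:
Using cv = T * H_dr^2 / t
H_dr^2 = 2.5^2 = 6.25
cv = 0.86 * 6.25 / 171
cv = 0.03143 m^2/day


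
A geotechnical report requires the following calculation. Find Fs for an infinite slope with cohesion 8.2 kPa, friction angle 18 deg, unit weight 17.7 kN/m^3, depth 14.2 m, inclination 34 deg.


Result: 0.552

Derivation:
Using Fs = c / (gamma*H*sin(beta)*cos(beta)) + tan(phi)/tan(beta)
Cohesion contribution = 8.2 / (17.7*14.2*sin(34)*cos(34))
Cohesion contribution = 0.0703747
Friction contribution = tan(18)/tan(34) = 0.481713
Fs = 0.0703747 + 0.481713
Fs = 0.552


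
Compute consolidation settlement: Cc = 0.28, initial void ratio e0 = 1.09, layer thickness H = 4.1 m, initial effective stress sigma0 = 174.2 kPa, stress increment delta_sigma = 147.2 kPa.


Result: 0.1461 m

Derivation:
Using Sc = Cc * H / (1 + e0) * log10((sigma0 + delta_sigma) / sigma0)
Stress ratio = (174.2 + 147.2) / 174.2 = 1.84501
log10(1.84501) = 0.265998
Cc * H / (1 + e0) = 0.28 * 4.1 / (1 + 1.09) = 0.549282
Sc = 0.549282 * 0.265998
Sc = 0.1461 m


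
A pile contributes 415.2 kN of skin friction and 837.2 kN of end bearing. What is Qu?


Result: 1252.4 kN

Derivation:
Using Qu = Qf + Qb
Qu = 415.2 + 837.2
Qu = 1252.4 kN


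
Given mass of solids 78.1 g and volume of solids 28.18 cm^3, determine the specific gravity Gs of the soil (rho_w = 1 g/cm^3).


Using Gs = m_s / (V_s * rho_w)
Since rho_w = 1 g/cm^3:
Gs = 78.1 / 28.18
Gs = 2.771


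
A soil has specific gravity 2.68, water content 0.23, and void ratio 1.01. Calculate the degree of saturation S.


Using S = Gs * w / e
S = 2.68 * 0.23 / 1.01
S = 0.6103


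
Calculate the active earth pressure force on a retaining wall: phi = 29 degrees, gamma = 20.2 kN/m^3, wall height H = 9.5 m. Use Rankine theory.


Compute active earth pressure coefficient:
Ka = tan^2(45 - phi/2) = tan^2(30.5) = 0.346974
Compute active force:
Pa = 0.5 * Ka * gamma * H^2
Pa = 0.5 * 0.346974 * 20.2 * 9.5^2
Pa = 316.28 kN/m


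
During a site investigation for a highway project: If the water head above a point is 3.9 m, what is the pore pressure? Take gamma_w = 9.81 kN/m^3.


Using u = gamma_w * h_w
u = 9.81 * 3.9
u = 38.26 kPa


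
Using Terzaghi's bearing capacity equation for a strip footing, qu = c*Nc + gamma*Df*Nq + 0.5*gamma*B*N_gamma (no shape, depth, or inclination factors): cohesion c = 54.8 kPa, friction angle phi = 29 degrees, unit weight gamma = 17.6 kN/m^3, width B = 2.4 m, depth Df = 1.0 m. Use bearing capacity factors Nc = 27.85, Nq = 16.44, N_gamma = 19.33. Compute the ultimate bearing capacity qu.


Compute qu = c*Nc + gamma*Df*Nq + 0.5*gamma*B*N_gamma
Term 1: 54.8 * 27.85 = 1526.18
Term 2: 17.6 * 1.0 * 16.44 = 289.344
Term 3: 0.5 * 17.6 * 2.4 * 19.33 = 408.2496
qu = 1526.18 + 289.344 + 408.2496
qu = 2223.77 kPa


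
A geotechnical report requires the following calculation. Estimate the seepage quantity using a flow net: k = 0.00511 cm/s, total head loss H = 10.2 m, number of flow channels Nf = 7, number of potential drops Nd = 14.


Convert k to m/s for unit consistency with H:
k = 0.00511 cm/s = 0.00511 / 100 m/s = 5.11e-05 m/s
Using q = k * H * Nf / Nd
Nf / Nd = 7 / 14 = 0.5
q = 5.11e-05 * 10.2 * 0.5
q = 0.0002606 m^3/s per m


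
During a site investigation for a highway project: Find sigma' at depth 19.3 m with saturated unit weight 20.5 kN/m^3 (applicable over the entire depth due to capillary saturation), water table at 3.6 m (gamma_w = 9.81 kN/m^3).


Total stress = gamma_sat * depth
sigma = 20.5 * 19.3 = 395.65 kPa
Pore water pressure u = gamma_w * (depth - d_wt)
u = 9.81 * (19.3 - 3.6) = 154.017 kPa
Effective stress = sigma - u
sigma' = 395.65 - 154.017 = 241.63 kPa


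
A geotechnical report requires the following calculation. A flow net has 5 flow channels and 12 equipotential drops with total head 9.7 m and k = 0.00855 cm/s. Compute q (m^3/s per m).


Convert k to m/s for unit consistency with H:
k = 0.00855 cm/s = 0.00855 / 100 m/s = 8.55e-05 m/s
Using q = k * H * Nf / Nd
Nf / Nd = 5 / 12 = 0.4167
q = 8.55e-05 * 9.7 * 0.4167
q = 0.0003456 m^3/s per m


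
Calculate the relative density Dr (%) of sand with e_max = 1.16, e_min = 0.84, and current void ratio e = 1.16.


Using Dr = (e_max - e) / (e_max - e_min) * 100
e_max - e = 1.16 - 1.16 = 0.0
e_max - e_min = 1.16 - 0.84 = 0.32
Dr = 0.0 / 0.32 * 100
Dr = 0.0 %


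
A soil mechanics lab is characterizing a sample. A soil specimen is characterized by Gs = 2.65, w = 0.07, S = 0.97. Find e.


Using the relation e = Gs * w / S
e = 2.65 * 0.07 / 0.97
e = 0.1912


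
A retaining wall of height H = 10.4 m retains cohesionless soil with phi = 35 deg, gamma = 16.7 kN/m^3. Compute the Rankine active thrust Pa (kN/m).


Result: 244.74 kN/m

Derivation:
Compute active earth pressure coefficient:
Ka = tan^2(45 - phi/2) = tan^2(27.5) = 0.27099
Compute active force:
Pa = 0.5 * Ka * gamma * H^2
Pa = 0.5 * 0.27099 * 16.7 * 10.4^2
Pa = 244.74 kN/m


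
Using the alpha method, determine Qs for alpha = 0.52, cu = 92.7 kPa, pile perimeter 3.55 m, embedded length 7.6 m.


Using Qs = alpha * cu * perimeter * L
Qs = 0.52 * 92.7 * 3.55 * 7.6
Qs = 1300.54 kN


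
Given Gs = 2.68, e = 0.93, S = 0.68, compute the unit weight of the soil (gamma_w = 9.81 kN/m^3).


Result: 16.837 kN/m^3

Derivation:
Using gamma = gamma_w * (Gs + S*e) / (1 + e)
Numerator: Gs + S*e = 2.68 + 0.68*0.93 = 3.3124
Denominator: 1 + e = 1 + 0.93 = 1.93
gamma = 9.81 * 3.3124 / 1.93
gamma = 16.837 kN/m^3


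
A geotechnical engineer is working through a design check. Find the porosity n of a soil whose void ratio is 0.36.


Using the relation n = e / (1 + e)
n = 0.36 / (1 + 0.36)
n = 0.36 / 1.36
n = 0.2647


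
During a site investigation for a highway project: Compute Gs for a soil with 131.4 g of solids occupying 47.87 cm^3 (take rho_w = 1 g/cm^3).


Using Gs = m_s / (V_s * rho_w)
Since rho_w = 1 g/cm^3:
Gs = 131.4 / 47.87
Gs = 2.745


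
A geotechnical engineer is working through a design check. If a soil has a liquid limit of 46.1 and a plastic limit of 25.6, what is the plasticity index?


Using PI = LL - PL
PI = 46.1 - 25.6
PI = 20.5


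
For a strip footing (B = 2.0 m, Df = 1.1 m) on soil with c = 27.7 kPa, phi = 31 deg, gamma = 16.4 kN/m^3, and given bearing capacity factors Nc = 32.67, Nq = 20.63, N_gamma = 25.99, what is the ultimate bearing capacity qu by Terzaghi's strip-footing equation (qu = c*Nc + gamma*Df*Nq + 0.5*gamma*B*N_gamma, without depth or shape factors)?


Compute qu = c*Nc + gamma*Df*Nq + 0.5*gamma*B*N_gamma
Term 1: 27.7 * 32.67 = 904.959
Term 2: 16.4 * 1.1 * 20.63 = 372.1652
Term 3: 0.5 * 16.4 * 2.0 * 25.99 = 426.236
qu = 904.959 + 372.1652 + 426.236
qu = 1703.36 kPa


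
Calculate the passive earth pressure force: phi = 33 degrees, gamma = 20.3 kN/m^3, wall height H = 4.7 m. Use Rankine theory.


Result: 760.56 kN/m

Derivation:
Compute passive earth pressure coefficient:
Kp = tan^2(45 + phi/2) = tan^2(61.5) = 3.39212
Compute passive force:
Pp = 0.5 * Kp * gamma * H^2
Pp = 0.5 * 3.39212 * 20.3 * 4.7^2
Pp = 760.56 kN/m


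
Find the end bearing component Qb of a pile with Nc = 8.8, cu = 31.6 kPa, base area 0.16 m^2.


Using Qb = Nc * cu * Ab
Qb = 8.8 * 31.6 * 0.16
Qb = 44.49 kN


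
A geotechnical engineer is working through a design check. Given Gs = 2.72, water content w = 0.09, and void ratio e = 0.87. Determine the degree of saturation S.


Using S = Gs * w / e
S = 2.72 * 0.09 / 0.87
S = 0.2814


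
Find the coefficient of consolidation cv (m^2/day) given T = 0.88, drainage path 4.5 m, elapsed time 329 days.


Result: 0.05416 m^2/day

Derivation:
Using cv = T * H_dr^2 / t
H_dr^2 = 4.5^2 = 20.25
cv = 0.88 * 20.25 / 329
cv = 0.05416 m^2/day


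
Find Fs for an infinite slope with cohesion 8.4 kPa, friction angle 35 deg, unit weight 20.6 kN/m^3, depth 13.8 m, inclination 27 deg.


Using Fs = c / (gamma*H*sin(beta)*cos(beta)) + tan(phi)/tan(beta)
Cohesion contribution = 8.4 / (20.6*13.8*sin(27)*cos(27))
Cohesion contribution = 0.0730475
Friction contribution = tan(35)/tan(27) = 1.37423
Fs = 0.0730475 + 1.37423
Fs = 1.447


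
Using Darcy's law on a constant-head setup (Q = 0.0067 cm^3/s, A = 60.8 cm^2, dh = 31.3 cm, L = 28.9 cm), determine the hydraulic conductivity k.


Compute hydraulic gradient:
i = dh / L = 31.3 / 28.9 = 1.08304
Then apply Darcy's law:
k = Q / (A * i)
k = 0.0067 / (60.8 * 1.08304)
k = 0.0067 / 65.8491
k = 0.000102 cm/s


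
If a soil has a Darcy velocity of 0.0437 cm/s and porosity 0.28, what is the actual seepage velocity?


Using v_s = v_d / n
v_s = 0.0437 / 0.28
v_s = 0.15607 cm/s


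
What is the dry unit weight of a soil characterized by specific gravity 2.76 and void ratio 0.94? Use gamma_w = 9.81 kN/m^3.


Using gamma_d = Gs * gamma_w / (1 + e)
gamma_d = 2.76 * 9.81 / (1 + 0.94)
gamma_d = 2.76 * 9.81 / 1.94
gamma_d = 13.956 kN/m^3


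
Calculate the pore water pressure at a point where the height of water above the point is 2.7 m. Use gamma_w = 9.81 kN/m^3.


Using u = gamma_w * h_w
u = 9.81 * 2.7
u = 26.49 kPa


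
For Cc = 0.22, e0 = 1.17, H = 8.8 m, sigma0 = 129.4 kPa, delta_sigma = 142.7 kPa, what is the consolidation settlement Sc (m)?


Using Sc = Cc * H / (1 + e0) * log10((sigma0 + delta_sigma) / sigma0)
Stress ratio = (129.4 + 142.7) / 129.4 = 2.10278
log10(2.10278) = 0.322794
Cc * H / (1 + e0) = 0.22 * 8.8 / (1 + 1.17) = 0.892166
Sc = 0.892166 * 0.322794
Sc = 0.288 m


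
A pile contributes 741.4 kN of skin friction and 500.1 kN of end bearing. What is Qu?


Result: 1241.5 kN

Derivation:
Using Qu = Qf + Qb
Qu = 741.4 + 500.1
Qu = 1241.5 kN


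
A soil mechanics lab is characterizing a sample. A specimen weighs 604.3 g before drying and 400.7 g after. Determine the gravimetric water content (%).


Result: 50.81 %

Derivation:
Using w = (m_wet - m_dry) / m_dry * 100
m_wet - m_dry = 604.3 - 400.7 = 203.6 g
w = 203.6 / 400.7 * 100
w = 50.81 %


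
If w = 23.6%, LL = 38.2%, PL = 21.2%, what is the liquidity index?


Result: 0.141

Derivation:
First compute the plasticity index:
PI = LL - PL = 38.2 - 21.2 = 17.0
Then compute the liquidity index:
LI = (w - PL) / PI
LI = (23.6 - 21.2) / 17.0
LI = 0.141


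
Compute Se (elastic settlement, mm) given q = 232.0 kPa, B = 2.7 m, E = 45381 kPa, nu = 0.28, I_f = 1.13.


Using Se = q * B * (1 - nu^2) * I_f / E
1 - nu^2 = 1 - 0.28^2 = 0.9216
Se = 232.0 * 2.7 * 0.9216 * 1.13 / 45381
Se = 0.014375 m
Convert to mm: Se = 0.014375 * 1000 = 14.375 mm


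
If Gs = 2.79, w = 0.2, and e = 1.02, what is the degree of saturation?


Using S = Gs * w / e
S = 2.79 * 0.2 / 1.02
S = 0.5471


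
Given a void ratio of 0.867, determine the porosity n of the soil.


Result: 0.4644

Derivation:
Using the relation n = e / (1 + e)
n = 0.867 / (1 + 0.867)
n = 0.867 / 1.867
n = 0.4644


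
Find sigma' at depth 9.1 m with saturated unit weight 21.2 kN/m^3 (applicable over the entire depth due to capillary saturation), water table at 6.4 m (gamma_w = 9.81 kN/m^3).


Total stress = gamma_sat * depth
sigma = 21.2 * 9.1 = 192.92 kPa
Pore water pressure u = gamma_w * (depth - d_wt)
u = 9.81 * (9.1 - 6.4) = 26.487 kPa
Effective stress = sigma - u
sigma' = 192.92 - 26.487 = 166.43 kPa


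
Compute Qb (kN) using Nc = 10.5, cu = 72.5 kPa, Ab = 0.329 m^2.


Result: 250.45 kN

Derivation:
Using Qb = Nc * cu * Ab
Qb = 10.5 * 72.5 * 0.329
Qb = 250.45 kN


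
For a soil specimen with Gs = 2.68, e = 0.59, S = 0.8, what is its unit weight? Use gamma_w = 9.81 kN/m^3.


Using gamma = gamma_w * (Gs + S*e) / (1 + e)
Numerator: Gs + S*e = 2.68 + 0.8*0.59 = 3.152
Denominator: 1 + e = 1 + 0.59 = 1.59
gamma = 9.81 * 3.152 / 1.59
gamma = 19.447 kN/m^3


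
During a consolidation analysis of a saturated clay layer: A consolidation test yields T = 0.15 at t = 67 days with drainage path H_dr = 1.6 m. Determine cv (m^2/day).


Using cv = T * H_dr^2 / t
H_dr^2 = 1.6^2 = 2.56
cv = 0.15 * 2.56 / 67
cv = 0.00573 m^2/day


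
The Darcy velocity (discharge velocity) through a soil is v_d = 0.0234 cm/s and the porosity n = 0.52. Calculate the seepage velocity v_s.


Result: 0.045 cm/s

Derivation:
Using v_s = v_d / n
v_s = 0.0234 / 0.52
v_s = 0.045 cm/s


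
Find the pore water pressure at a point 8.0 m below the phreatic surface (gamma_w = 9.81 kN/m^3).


Using u = gamma_w * h_w
u = 9.81 * 8.0
u = 78.48 kPa


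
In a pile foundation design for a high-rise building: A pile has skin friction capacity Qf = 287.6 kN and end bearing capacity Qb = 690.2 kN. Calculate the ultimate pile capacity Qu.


Using Qu = Qf + Qb
Qu = 287.6 + 690.2
Qu = 977.8 kN


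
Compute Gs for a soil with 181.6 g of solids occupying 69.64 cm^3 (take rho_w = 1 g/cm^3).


Using Gs = m_s / (V_s * rho_w)
Since rho_w = 1 g/cm^3:
Gs = 181.6 / 69.64
Gs = 2.608


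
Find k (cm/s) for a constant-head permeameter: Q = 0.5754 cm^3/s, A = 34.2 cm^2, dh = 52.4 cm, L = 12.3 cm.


Compute hydraulic gradient:
i = dh / L = 52.4 / 12.3 = 4.26016
Then apply Darcy's law:
k = Q / (A * i)
k = 0.5754 / (34.2 * 4.26016)
k = 0.5754 / 145.698
k = 0.003949 cm/s


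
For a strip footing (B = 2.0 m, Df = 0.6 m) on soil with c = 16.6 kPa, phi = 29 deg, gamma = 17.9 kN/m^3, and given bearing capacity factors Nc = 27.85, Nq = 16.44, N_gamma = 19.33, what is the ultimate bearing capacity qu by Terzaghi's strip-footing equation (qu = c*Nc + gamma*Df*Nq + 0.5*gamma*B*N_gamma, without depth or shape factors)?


Result: 984.88 kPa

Derivation:
Compute qu = c*Nc + gamma*Df*Nq + 0.5*gamma*B*N_gamma
Term 1: 16.6 * 27.85 = 462.31
Term 2: 17.9 * 0.6 * 16.44 = 176.5656
Term 3: 0.5 * 17.9 * 2.0 * 19.33 = 346.007
qu = 462.31 + 176.5656 + 346.007
qu = 984.88 kPa


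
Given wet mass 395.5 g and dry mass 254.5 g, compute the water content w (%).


Using w = (m_wet - m_dry) / m_dry * 100
m_wet - m_dry = 395.5 - 254.5 = 141.0 g
w = 141.0 / 254.5 * 100
w = 55.4 %


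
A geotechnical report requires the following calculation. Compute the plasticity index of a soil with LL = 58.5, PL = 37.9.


Result: 20.6

Derivation:
Using PI = LL - PL
PI = 58.5 - 37.9
PI = 20.6


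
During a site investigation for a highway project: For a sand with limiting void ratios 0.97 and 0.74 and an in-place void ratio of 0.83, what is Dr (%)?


Using Dr = (e_max - e) / (e_max - e_min) * 100
e_max - e = 0.97 - 0.83 = 0.14
e_max - e_min = 0.97 - 0.74 = 0.23
Dr = 0.14 / 0.23 * 100
Dr = 60.87 %


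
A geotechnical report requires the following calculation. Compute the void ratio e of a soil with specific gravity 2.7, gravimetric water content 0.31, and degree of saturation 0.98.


Using the relation e = Gs * w / S
e = 2.7 * 0.31 / 0.98
e = 0.8541


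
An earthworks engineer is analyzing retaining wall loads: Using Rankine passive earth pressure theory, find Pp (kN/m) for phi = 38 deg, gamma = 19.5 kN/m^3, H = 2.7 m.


Compute passive earth pressure coefficient:
Kp = tan^2(45 + phi/2) = tan^2(64.0) = 4.203746
Compute passive force:
Pp = 0.5 * Kp * gamma * H^2
Pp = 0.5 * 4.203746 * 19.5 * 2.7^2
Pp = 298.79 kN/m
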